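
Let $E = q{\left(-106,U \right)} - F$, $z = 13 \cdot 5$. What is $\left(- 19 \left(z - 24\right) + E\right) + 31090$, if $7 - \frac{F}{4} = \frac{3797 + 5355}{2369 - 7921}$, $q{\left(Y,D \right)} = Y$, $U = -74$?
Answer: $\frac{10469131}{347} \approx 30170.0$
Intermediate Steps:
$F = \frac{12004}{347}$ ($F = 28 - 4 \frac{3797 + 5355}{2369 - 7921} = 28 - 4 \frac{9152}{-5552} = 28 - 4 \cdot 9152 \left(- \frac{1}{5552}\right) = 28 - - \frac{2288}{347} = 28 + \frac{2288}{347} = \frac{12004}{347} \approx 34.594$)
$z = 65$
$E = - \frac{48786}{347}$ ($E = -106 - \frac{12004}{347} = - \frac{48786}{347} \approx -140.59$)
$\left(- 19 \left(z - 24\right) + E\right) + 31090 = \left(- 19 \left(65 - 24\right) - \frac{48786}{347}\right) + 31090 = \left(\left(-19\right) 41 - \frac{48786}{347}\right) + 31090 = \left(-779 - \frac{48786}{347}\right) + 31090 = - \frac{319099}{347} + 31090 = \frac{10469131}{347}$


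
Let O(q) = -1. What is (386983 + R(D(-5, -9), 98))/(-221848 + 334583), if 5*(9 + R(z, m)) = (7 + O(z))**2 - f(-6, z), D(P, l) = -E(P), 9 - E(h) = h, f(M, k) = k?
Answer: 386984/112735 ≈ 3.4327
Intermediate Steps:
E(h) = 9 - h
D(P, l) = -9 + P (D(P, l) = -(9 - P) = -9 + P)
R(z, m) = -9/5 - z/5 (R(z, m) = -9 + ((7 - 1)**2 - z)/5 = -9 + (6**2 - z)/5 = -9 + (36 - z)/5 = -9 + (36/5 - z/5) = -9/5 - z/5)
(386983 + R(D(-5, -9), 98))/(-221848 + 334583) = (386983 + (-9/5 - (-9 - 5)/5))/(-221848 + 334583) = (386983 + (-9/5 - 1/5*(-14)))/112735 = (386983 + (-9/5 + 14/5))*(1/112735) = (386983 + 1)*(1/112735) = 386984*(1/112735) = 386984/112735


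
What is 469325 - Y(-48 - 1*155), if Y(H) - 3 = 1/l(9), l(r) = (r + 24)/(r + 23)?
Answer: 15487594/33 ≈ 4.6932e+5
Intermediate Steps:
l(r) = (24 + r)/(23 + r)
Y(H) = 131/33 (Y(H) = 3 + 1/((24 + 9)/(23 + 9)) = 3 + 1/(33/32) = 3 + 32/33 = 131/33)
469325 - Y(-48 - 1*155) = 469325 - 1*131/33 = 469325 - 131/33 = 15487594/33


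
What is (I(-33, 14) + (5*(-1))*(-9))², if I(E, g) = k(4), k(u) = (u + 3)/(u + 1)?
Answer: 53824/25 ≈ 2153.0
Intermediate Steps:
k(u) = (3 + u)/(1 + u)
I(E, g) = 7/5 (I(E, g) = (3 + 4)/(1 + 4) = 7/5)
(I(-33, 14) + (5*(-1))*(-9))² = (7/5 + (5*(-1))*(-9))² = (7/5 - 5*(-9))² = (7/5 + 45)² = (232/5)² = 53824/25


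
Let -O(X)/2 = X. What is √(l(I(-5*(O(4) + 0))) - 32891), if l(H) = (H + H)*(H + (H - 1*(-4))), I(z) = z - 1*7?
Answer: I*√28271 ≈ 168.14*I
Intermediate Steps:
O(X) = -2*X
I(z) = -7 + z (I(z) = z - 7 = -7 + z)
l(H) = 2*H*(4 + 2*H) (l(H) = (2*H)*(H + (H + 4)) = (2*H)*(H + (4 + H)) = (2*H)*(4 + 2*H) = 2*H*(4 + 2*H))
√(l(I(-5*(O(4) + 0))) - 32891) = √(4*(-7 - 5*(-2*4 + 0))*(2 + (-7 - 5*(-2*4 + 0))) - 32891) = √(4*(-7 - 5*(-8 + 0))*(2 + (-7 - 5*(-8 + 0))) - 32891) = √(4*(-7 - 5*(-8))*(2 + (-7 - 5*(-8))) - 32891) = √(4*(-7 + 40)*(2 + (-7 + 40)) - 32891) = √(4*33*(2 + 33) - 32891) = √(4*33*35 - 32891) = √(4620 - 32891) = √(-28271) = I*√28271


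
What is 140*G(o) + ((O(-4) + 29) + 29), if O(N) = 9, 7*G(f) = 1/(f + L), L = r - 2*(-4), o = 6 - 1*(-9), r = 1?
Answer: 407/6 ≈ 67.833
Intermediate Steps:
o = 15 (o = 6 + 9 = 15)
L = 9 (L = 1 - 2*(-4) = 1 + 8 = 9)
G(f) = 1/(7*(9 + f)) (G(f) = 1/(7*(f + 9)) = 1/(7*(9 + f)))
140*G(o) + ((O(-4) + 29) + 29) = 140*(1/(7*(9 + 15))) + ((9 + 29) + 29) = 140*((⅐)/24) + (38 + 29) = 140*((⅐)*(1/24)) + 67 = 140*(1/168) + 67 = ⅚ + 67 = 407/6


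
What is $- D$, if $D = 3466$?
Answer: $-3466$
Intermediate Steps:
$- D = \left(-1\right) 3466 = -3466$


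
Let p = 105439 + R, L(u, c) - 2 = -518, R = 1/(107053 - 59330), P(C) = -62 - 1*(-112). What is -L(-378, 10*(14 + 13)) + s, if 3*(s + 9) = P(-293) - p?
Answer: -4956892565/143169 ≈ -34623.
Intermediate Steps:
P(C) = 50 (P(C) = -62 + 112 = 50)
R = 1/47723 ≈ 2.0954e-5
L(u, c) = -516 (L(u, c) = 2 - 518 = -516)
p = 5031865398/47723 (p = 105439 + 1/47723 = 5031865398/47723 ≈ 1.0544e+5)
s = -5030767769/143169 (s = -9 + (50 - 1*5031865398/47723)/3 = -9 + (50 - 5031865398/47723)/3 = -9 + (⅓)*(-5029479248/47723) = -9 - 5029479248/143169 = -5030767769/143169 ≈ -35139.)
-L(-378, 10*(14 + 13)) + s = -1*(-516) - 5030767769/143169 = 516 - 5030767769/143169 = -4956892565/143169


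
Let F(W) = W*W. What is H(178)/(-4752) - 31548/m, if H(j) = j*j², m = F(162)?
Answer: -57160327/48114 ≈ -1188.0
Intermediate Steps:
F(W) = W²
m = 26244 (m = 162² = 26244)
H(j) = j³
H(178)/(-4752) - 31548/m = 178³/(-4752) - 31548/26244 = 5639752*(-1/4752) - 31548*1/26244 = -704969/594 - 2629/2187 = -57160327/48114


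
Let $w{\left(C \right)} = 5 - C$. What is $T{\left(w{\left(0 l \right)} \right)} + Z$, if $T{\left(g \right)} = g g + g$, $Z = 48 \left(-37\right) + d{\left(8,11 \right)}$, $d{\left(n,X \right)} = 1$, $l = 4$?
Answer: $-1745$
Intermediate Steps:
$Z = -1775$ ($Z = 48 \left(-37\right) + 1 = -1776 + 1 = -1775$)
$T{\left(g \right)} = g + g^{2}$ ($T{\left(g \right)} = g^{2} + g = g + g^{2}$)
$T{\left(w{\left(0 l \right)} \right)} + Z = \left(5 - 0 \cdot 4\right) \left(1 + \left(5 - 0 \cdot 4\right)\right) - 1775 = \left(5 - 0\right) \left(1 + \left(5 - 0\right)\right) - 1775 = \left(5 + 0\right) \left(1 + \left(5 + 0\right)\right) - 1775 = 5 \left(1 + 5\right) - 1775 = 5 \cdot 6 - 1775 = 30 - 1775 = -1745$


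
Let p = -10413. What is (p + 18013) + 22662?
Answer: 30262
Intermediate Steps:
(p + 18013) + 22662 = (-10413 + 18013) + 22662 = 7600 + 22662 = 30262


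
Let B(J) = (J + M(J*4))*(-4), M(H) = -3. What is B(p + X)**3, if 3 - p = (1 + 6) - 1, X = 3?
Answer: 1728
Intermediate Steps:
p = -3 (p = 3 - ((1 + 6) - 1) = 3 - (7 - 1) = 3 - 1*6 = 3 - 6 = -3)
B(J) = 12 - 4*J (B(J) = (J - 3)*(-4) = (-3 + J)*(-4) = 12 - 4*J)
B(p + X)**3 = (12 - 4*(-3 + 3))**3 = (12 - 4*0)**3 = (12 + 0)**3 = 12**3 = 1728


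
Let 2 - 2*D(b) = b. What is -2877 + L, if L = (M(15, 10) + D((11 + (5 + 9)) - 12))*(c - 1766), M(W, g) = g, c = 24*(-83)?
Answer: -19788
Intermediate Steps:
D(b) = 1 - b/2
c = -1992
L = -16911 (L = (10 + (1 - ((11 + (5 + 9)) - 12)/2))*(-1992 - 1766) = (10 + (1 - ((11 + 14) - 12)/2))*(-3758) = (10 + (1 - (25 - 12)/2))*(-3758) = (10 + (1 - ½*13))*(-3758) = (10 + (1 - 13/2))*(-3758) = (10 - 11/2)*(-3758) = (9/2)*(-3758) = -16911)
-2877 + L = -2877 - 16911 = -19788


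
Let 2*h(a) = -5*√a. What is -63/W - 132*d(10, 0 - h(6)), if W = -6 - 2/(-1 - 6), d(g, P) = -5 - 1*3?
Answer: 42681/40 ≈ 1067.0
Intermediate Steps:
h(a) = -5*√a/2 (h(a) = (-5*√a)/2 = -5*√a/2)
d(g, P) = -8 (d(g, P) = -5 - 3 = -8)
W = -40/7 (W = -6 - 2/(-7) = -6 - 2*(-⅐) = -6 + 2/7 = -40/7 ≈ -5.7143)
-63/W - 132*d(10, 0 - h(6)) = -63/(-40/7) - 132*(-8) = -63*(-7/40) + 1056 = 441/40 + 1056 = 42681/40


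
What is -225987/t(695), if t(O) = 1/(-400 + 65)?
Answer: 75705645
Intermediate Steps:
t(O) = -1/335 (t(O) = 1/(-335) = -1/335)
-225987/t(695) = -225987/(-1/335) = -225987*(-335) = 75705645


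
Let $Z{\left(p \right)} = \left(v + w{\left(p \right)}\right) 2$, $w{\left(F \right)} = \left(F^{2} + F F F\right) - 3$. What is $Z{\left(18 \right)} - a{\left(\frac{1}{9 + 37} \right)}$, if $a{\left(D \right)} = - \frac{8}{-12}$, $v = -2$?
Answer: $\frac{36904}{3} \approx 12301.0$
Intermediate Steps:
$w{\left(F \right)} = -3 + F^{2} + F^{3}$ ($w{\left(F \right)} = \left(F^{2} + F^{2} F\right) - 3 = \left(F^{2} + F^{3}\right) - 3 = -3 + F^{2} + F^{3}$)
$Z{\left(p \right)} = -10 + 2 p^{2} + 2 p^{3}$ ($Z{\left(p \right)} = \left(-2 + \left(-3 + p^{2} + p^{3}\right)\right) 2 = \left(-5 + p^{2} + p^{3}\right) 2 = -10 + 2 p^{2} + 2 p^{3}$)
$a{\left(D \right)} = \frac{2}{3}$ ($a{\left(D \right)} = \left(-8\right) \left(- \frac{1}{12}\right) = \frac{2}{3}$)
$Z{\left(18 \right)} - a{\left(\frac{1}{9 + 37} \right)} = \left(-10 + 2 \cdot 18^{2} + 2 \cdot 18^{3}\right) - \frac{2}{3} = \left(-10 + 2 \cdot 324 + 2 \cdot 5832\right) - \frac{2}{3} = \left(-10 + 648 + 11664\right) - \frac{2}{3} = 12302 - \frac{2}{3} = \frac{36904}{3}$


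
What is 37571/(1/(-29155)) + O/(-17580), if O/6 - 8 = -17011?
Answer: -3209470722647/2930 ≈ -1.0954e+9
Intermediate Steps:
O = -102018 (O = 48 + 6*(-17011) = 48 - 102066 = -102018)
37571/(1/(-29155)) + O/(-17580) = 37571/(1/(-29155)) - 102018/(-17580) = 37571/(-1/29155) - 102018*(-1/17580) = 37571*(-29155) + 17003/2930 = -1095382505 + 17003/2930 = -3209470722647/2930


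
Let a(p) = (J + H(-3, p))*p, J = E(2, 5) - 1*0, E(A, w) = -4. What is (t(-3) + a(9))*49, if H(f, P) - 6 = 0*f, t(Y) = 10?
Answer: 1372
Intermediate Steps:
H(f, P) = 6 (H(f, P) = 6 + 0*f = 6 + 0 = 6)
J = -4 (J = -4 - 1*0 = -4 + 0 = -4)
a(p) = 2*p (a(p) = (-4 + 6)*p = 2*p)
(t(-3) + a(9))*49 = (10 + 2*9)*49 = (10 + 18)*49 = 28*49 = 1372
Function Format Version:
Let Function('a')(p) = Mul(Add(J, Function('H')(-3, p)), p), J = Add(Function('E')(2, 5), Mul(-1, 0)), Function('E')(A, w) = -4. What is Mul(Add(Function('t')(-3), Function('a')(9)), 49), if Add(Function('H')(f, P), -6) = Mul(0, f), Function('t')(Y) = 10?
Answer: 1372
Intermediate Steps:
Function('H')(f, P) = 6 (Function('H')(f, P) = Add(6, Mul(0, f)) = Add(6, 0) = 6)
J = -4 (J = Add(-4, Mul(-1, 0)) = Add(-4, 0) = -4)
Function('a')(p) = Mul(2, p) (Function('a')(p) = Mul(Add(-4, 6), p) = Mul(2, p))
Mul(Add(Function('t')(-3), Function('a')(9)), 49) = Mul(Add(10, Mul(2, 9)), 49) = Mul(Add(10, 18), 49) = Mul(28, 49) = 1372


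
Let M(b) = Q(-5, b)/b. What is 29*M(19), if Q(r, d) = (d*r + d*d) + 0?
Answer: 406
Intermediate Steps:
Q(r, d) = d**2 + d*r (Q(r, d) = (d*r + d**2) + 0 = (d**2 + d*r) + 0 = d**2 + d*r)
M(b) = -5 + b (M(b) = (b*(b - 5))/b = (b*(-5 + b))/b = -5 + b)
29*M(19) = 29*(-5 + 19) = 29*14 = 406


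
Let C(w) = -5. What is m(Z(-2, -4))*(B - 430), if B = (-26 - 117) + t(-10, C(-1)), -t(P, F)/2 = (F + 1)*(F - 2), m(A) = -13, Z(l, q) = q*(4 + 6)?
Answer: 8177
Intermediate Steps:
Z(l, q) = 10*q (Z(l, q) = q*10 = 10*q)
t(P, F) = -2*(1 + F)*(-2 + F) (t(P, F) = -2*(F + 1)*(F - 2) = -2*(1 + F)*(-2 + F))
B = -199 (B = (-26 - 117) + (4 - 2*(-5)**2 + 2*(-5)) = -143 + (4 - 2*25 - 10) = -143 + (4 - 50 - 10) = -143 - 56 = -199)
m(Z(-2, -4))*(B - 430) = -13*(-199 - 430) = -13*(-629) = 8177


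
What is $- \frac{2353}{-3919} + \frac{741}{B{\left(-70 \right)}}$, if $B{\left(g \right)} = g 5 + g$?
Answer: $- \frac{638573}{548660} \approx -1.1639$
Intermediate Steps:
$B{\left(g \right)} = 6 g$ ($B{\left(g \right)} = 5 g + g = 6 g$)
$- \frac{2353}{-3919} + \frac{741}{B{\left(-70 \right)}} = - \frac{2353}{-3919} + \frac{741}{6 \left(-70\right)} = \left(-2353\right) \left(- \frac{1}{3919}\right) + \frac{741}{-420} = \frac{2353}{3919} + 741 \left(- \frac{1}{420}\right) = \frac{2353}{3919} - \frac{247}{140} = - \frac{638573}{548660}$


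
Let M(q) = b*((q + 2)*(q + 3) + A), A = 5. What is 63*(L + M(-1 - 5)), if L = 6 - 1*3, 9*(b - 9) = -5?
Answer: 9233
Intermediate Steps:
b = 76/9 (b = 9 + (⅑)*(-5) = 9 - 5/9 = 76/9 ≈ 8.4444)
L = 3 (L = 6 - 3 = 3)
M(q) = 380/9 + 76*(2 + q)*(3 + q)/9 (M(q) = 76*((q + 2)*(q + 3) + 5)/9 = 76*((2 + q)*(3 + q) + 5)/9 = 76*(5 + (2 + q)*(3 + q))/9 = 380/9 + 76*(2 + q)*(3 + q)/9)
63*(L + M(-1 - 5)) = 63*(3 + (836/9 + 76*(-1 - 5)²/9 + 380*(-1 - 5)/9)) = 63*(3 + (836/9 + (76/9)*(-6)² + (380/9)*(-6))) = 63*(3 + (836/9 + (76/9)*36 - 760/3)) = 63*(3 + (836/9 + 304 - 760/3)) = 63*(3 + 1292/9) = 63*(1319/9) = 9233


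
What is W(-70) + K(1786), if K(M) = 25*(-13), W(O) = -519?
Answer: -844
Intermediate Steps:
K(M) = -325
W(-70) + K(1786) = -519 - 325 = -844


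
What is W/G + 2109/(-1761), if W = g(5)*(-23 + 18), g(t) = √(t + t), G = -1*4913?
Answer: -703/587 + 5*√10/4913 ≈ -1.1944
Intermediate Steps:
G = -4913
g(t) = √2*√t (g(t) = √(2*t) = √2*√t)
W = -5*√10 (W = (√2*√5)*(-23 + 18) = √10*(-5) = -5*√10 ≈ -15.811)
W/G + 2109/(-1761) = -5*√10/(-4913) + 2109/(-1761) = -5*√10*(-1/4913) + 2109*(-1/1761) = 5*√10/4913 - 703/587 = -703/587 + 5*√10/4913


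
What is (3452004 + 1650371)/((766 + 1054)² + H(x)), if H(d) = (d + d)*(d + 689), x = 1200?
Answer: 40819/62768 ≈ 0.65032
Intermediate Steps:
H(d) = 2*d*(689 + d) (H(d) = (2*d)*(689 + d) = 2*d*(689 + d))
(3452004 + 1650371)/((766 + 1054)² + H(x)) = (3452004 + 1650371)/((766 + 1054)² + 2*1200*(689 + 1200)) = 5102375/(1820² + 2*1200*1889) = 5102375/(3312400 + 4533600) = 5102375/7846000 = 5102375*(1/7846000) = 40819/62768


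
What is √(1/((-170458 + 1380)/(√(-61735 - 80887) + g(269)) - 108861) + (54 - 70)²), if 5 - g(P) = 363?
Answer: √((9933608602 - 27868415*I*√142622)/(38803160 - 108861*I*√142622)) ≈ 16.0 - 0.e-10*I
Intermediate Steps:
g(P) = -358 (g(P) = 5 - 1*363 = 5 - 363 = -358)
√(1/((-170458 + 1380)/(√(-61735 - 80887) + g(269)) - 108861) + (54 - 70)²) = √(1/((-170458 + 1380)/(√(-61735 - 80887) - 358) - 108861) + (54 - 70)²) = √(1/(-169078/(√(-142622) - 358) - 108861) + (-16)²) = √(1/(-169078/(I*√142622 - 358) - 108861) + 256) = √(1/(-169078/(-358 + I*√142622) - 108861) + 256) = √(1/(-108861 - 169078/(-358 + I*√142622)) + 256) = √(256 + 1/(-108861 - 169078/(-358 + I*√142622)))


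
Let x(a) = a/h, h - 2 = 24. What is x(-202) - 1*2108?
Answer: -27505/13 ≈ -2115.8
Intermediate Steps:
h = 26 (h = 2 + 24 = 26)
x(a) = a/26
x(-202) - 1*2108 = (1/26)*(-202) - 1*2108 = -101/13 - 2108 = -27505/13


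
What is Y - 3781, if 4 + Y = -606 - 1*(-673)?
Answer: -3718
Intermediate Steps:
Y = 63 (Y = -4 + (-606 - 1*(-673)) = -4 + (-606 + 673) = -4 + 67 = 63)
Y - 3781 = 63 - 3781 = -3718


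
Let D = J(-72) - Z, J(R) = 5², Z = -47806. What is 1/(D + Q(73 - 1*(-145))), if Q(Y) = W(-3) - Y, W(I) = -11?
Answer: 1/47602 ≈ 2.1008e-5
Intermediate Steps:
J(R) = 25
D = 47831 (D = 25 - 1*(-47806) = 25 + 47806 = 47831)
Q(Y) = -11 - Y
1/(D + Q(73 - 1*(-145))) = 1/(47831 + (-11 - (73 - 1*(-145)))) = 1/(47831 + (-11 - (73 + 145))) = 1/(47831 + (-11 - 1*218)) = 1/(47831 + (-11 - 218)) = 1/(47831 - 229) = 1/47602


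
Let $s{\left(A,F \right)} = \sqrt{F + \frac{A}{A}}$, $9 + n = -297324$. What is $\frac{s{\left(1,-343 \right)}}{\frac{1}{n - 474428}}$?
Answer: $- 2315283 i \sqrt{38} \approx - 1.4272 \cdot 10^{7} i$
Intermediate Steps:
$n = -297333$ ($n = -9 - 297324 = -297333$)
$s{\left(A,F \right)} = \sqrt{1 + F}$ ($s{\left(A,F \right)} = \sqrt{F + 1} = \sqrt{1 + F}$)
$\frac{s{\left(1,-343 \right)}}{\frac{1}{n - 474428}} = \frac{\sqrt{1 - 343}}{\frac{1}{-297333 - 474428}} = \frac{\sqrt{-342}}{\frac{1}{-771761}} = \frac{3 i \sqrt{38}}{- \frac{1}{771761}} = 3 i \sqrt{38} \left(-771761\right) = - 2315283 i \sqrt{38}$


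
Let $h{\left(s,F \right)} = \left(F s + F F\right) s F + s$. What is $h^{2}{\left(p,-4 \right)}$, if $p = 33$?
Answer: $235469025$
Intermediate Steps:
$h{\left(s,F \right)} = s + F s \left(F^{2} + F s\right)$ ($h{\left(s,F \right)} = \left(F s + F^{2}\right) s F + s = \left(F^{2} + F s\right) s F + s = s \left(F^{2} + F s\right) F + s = F s \left(F^{2} + F s\right) + s = s + F s \left(F^{2} + F s\right)$)
$h^{2}{\left(p,-4 \right)} = \left(33 \left(1 + \left(-4\right)^{3} + 33 \left(-4\right)^{2}\right)\right)^{2} = \left(33 \left(1 - 64 + 33 \cdot 16\right)\right)^{2} = \left(33 \left(1 - 64 + 528\right)\right)^{2} = \left(33 \cdot 465\right)^{2} = 15345^{2} = 235469025$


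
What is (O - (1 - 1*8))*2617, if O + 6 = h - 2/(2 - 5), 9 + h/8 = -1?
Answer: -614995/3 ≈ -2.0500e+5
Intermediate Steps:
h = -80 (h = -72 + 8*(-1) = -72 - 8 = -80)
O = -256/3 (O = -6 + (-80 - 2/(2 - 5)) = -6 + (-80 - 2/(-3)) = -6 + (-80 - ⅓*(-2)) = -6 + (-80 + ⅔) = -6 - 238/3 = -256/3 ≈ -85.333)
(O - (1 - 1*8))*2617 = (-256/3 - (1 - 1*8))*2617 = (-256/3 - (1 - 8))*2617 = (-256/3 - 1*(-7))*2617 = (-256/3 + 7)*2617 = -235/3*2617 = -614995/3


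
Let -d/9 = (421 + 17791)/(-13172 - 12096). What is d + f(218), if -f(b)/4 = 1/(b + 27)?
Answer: 10014097/1547665 ≈ 6.4705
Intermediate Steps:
f(b) = -4/(27 + b) (f(b) = -4/(b + 27) = -4/(27 + b))
d = 40977/6317 (d = -9*(421 + 17791)/(-13172 - 12096) = -163908/(-25268) = -163908*(-1)/25268 = -9*(-4553/6317) = 40977/6317 ≈ 6.4868)
d + f(218) = 40977/6317 - 4/(27 + 218) = 40977/6317 - 4/245 = 10014097/1547665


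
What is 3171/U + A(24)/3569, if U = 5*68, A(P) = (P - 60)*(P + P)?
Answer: 10729779/1213460 ≈ 8.8423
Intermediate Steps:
A(P) = 2*P*(-60 + P) (A(P) = (-60 + P)*(2*P) = 2*P*(-60 + P))
U = 340
3171/U + A(24)/3569 = 3171/340 + (2*24*(-60 + 24))/3569 = 3171*(1/340) + (2*24*(-36))*(1/3569) = 3171/340 - 1728*1/3569 = 3171/340 - 1728/3569 = 10729779/1213460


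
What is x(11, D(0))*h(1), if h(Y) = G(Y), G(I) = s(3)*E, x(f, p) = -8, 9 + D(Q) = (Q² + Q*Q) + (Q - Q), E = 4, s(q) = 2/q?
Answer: -64/3 ≈ -21.333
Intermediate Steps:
D(Q) = -9 + 2*Q² (D(Q) = -9 + ((Q² + Q*Q) + (Q - Q)) = -9 + ((Q² + Q²) + 0) = -9 + (2*Q² + 0) = -9 + 2*Q²)
G(I) = 8/3 (G(I) = (2/3)*4 = (2*(⅓))*4 = (⅔)*4 = 8/3)
h(Y) = 8/3
x(11, D(0))*h(1) = -8*8/3 = -64/3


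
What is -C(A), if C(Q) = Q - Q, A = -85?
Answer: 0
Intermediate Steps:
C(Q) = 0
-C(A) = -1*0 = 0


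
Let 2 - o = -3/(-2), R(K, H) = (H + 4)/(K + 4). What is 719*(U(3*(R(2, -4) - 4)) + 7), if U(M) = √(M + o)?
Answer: 5033 + 719*I*√46/2 ≈ 5033.0 + 2438.2*I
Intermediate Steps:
R(K, H) = (4 + H)/(4 + K)
o = ½ (o = 2 - (-3)/(-2) = 2 - (-3)*(-1)/2 = 2 - 1*3/2 = 2 - 3/2 = ½ ≈ 0.50000)
U(M) = √(½ + M) (U(M) = √(M + ½) = √(½ + M))
719*(U(3*(R(2, -4) - 4)) + 7) = 719*(√(2 + 4*(3*((4 - 4)/(4 + 2) - 4)))/2 + 7) = 719*(√(2 + 4*(3*(0/6 - 4)))/2 + 7) = 719*(√(2 + 4*(3*((⅙)*0 - 4)))/2 + 7) = 719*(√(2 + 4*(3*(0 - 4)))/2 + 7) = 719*(√(2 + 4*(3*(-4)))/2 + 7) = 719*(√(2 + 4*(-12))/2 + 7) = 719*(√(2 - 48)/2 + 7) = 719*(√(-46)/2 + 7) = 719*((I*√46)/2 + 7) = 719*(I*√46/2 + 7) = 719*(7 + I*√46/2) = 5033 + 719*I*√46/2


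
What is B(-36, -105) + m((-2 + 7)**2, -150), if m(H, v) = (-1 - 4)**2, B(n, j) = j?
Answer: -80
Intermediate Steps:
m(H, v) = 25 (m(H, v) = (-5)**2 = 25)
B(-36, -105) + m((-2 + 7)**2, -150) = -105 + 25 = -80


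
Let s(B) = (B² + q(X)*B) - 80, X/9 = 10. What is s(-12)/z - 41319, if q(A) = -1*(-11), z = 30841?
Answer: -1274319347/30841 ≈ -41319.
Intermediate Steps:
X = 90 (X = 9*10 = 90)
q(A) = 11
s(B) = -80 + B² + 11*B (s(B) = (B² + 11*B) - 80 = -80 + B² + 11*B)
s(-12)/z - 41319 = (-80 + (-12)² + 11*(-12))/30841 - 41319 = (-80 + 144 - 132)*(1/30841) - 41319 = -68*1/30841 - 41319 = -68/30841 - 41319 = -1274319347/30841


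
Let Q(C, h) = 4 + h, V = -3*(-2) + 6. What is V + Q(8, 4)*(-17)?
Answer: -124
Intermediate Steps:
V = 12 (V = 6 + 6 = 12)
V + Q(8, 4)*(-17) = 12 + (4 + 4)*(-17) = 12 + 8*(-17) = 12 - 136 = -124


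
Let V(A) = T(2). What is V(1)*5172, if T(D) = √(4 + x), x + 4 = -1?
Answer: 5172*I ≈ 5172.0*I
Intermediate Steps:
x = -5 (x = -4 - 1 = -5)
T(D) = I (T(D) = √(4 - 5) = √(-1) = I)
V(A) = I
V(1)*5172 = I*5172 = 5172*I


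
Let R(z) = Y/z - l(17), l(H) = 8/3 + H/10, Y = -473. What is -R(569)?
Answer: 88729/17070 ≈ 5.1980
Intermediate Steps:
l(H) = 8/3 + H/10 (l(H) = 8*(1/3) + H*(1/10) = 8/3 + H/10)
R(z) = -131/30 - 473/z (R(z) = -473/z - (8/3 + (1/10)*17) = -473/z - (8/3 + 17/10) = -473/z - 1*131/30 = -473/z - 131/30 = -131/30 - 473/z)
-R(569) = -(-131/30 - 473/569) = -1*(-88729/17070) = 88729/17070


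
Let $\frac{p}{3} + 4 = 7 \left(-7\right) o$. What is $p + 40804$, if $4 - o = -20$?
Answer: $37264$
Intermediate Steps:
$o = 24$ ($o = 4 - -20 = 4 + 20 = 24$)
$p = -3540$ ($p = -12 + 3 \cdot 7 \left(-7\right) 24 = -12 + 3 \left(\left(-49\right) 24\right) = -12 + 3 \left(-1176\right) = -12 - 3528 = -3540$)
$p + 40804 = -3540 + 40804 = 37264$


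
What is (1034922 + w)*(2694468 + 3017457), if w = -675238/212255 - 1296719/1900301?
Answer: 476868698250352910222895/80669677751 ≈ 5.9114e+12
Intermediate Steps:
w = -1558390537983/403348388755 (w = -675238*1/212255 - 1296719*1/1900301 = -675238/212255 - 1296719/1900301 = -1558390537983/403348388755 ≈ -3.8636)
(1034922 + w)*(2694468 + 3017457) = (1034922 - 1558390537983/403348388755)*(2694468 + 3017457) = (417432562796564127/403348388755)*5711925 = 476868698250352910222895/80669677751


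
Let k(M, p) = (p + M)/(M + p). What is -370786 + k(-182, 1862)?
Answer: -370785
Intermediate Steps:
k(M, p) = 1 (k(M, p) = (M + p)/(M + p) = 1)
-370786 + k(-182, 1862) = -370786 + 1 = -370785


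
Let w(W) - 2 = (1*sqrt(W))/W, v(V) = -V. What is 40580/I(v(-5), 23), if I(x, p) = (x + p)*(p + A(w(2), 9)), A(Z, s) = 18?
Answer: 10145/287 ≈ 35.348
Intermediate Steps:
w(W) = 2 + 1/sqrt(W) (w(W) = 2 + (1*sqrt(W))/W = 2 + sqrt(W)/W = 2 + 1/sqrt(W))
I(x, p) = (18 + p)*(p + x) (I(x, p) = (x + p)*(p + 18) = (p + x)*(18 + p) = (18 + p)*(p + x))
40580/I(v(-5), 23) = 40580/(23**2 + 18*23 + 18*(-1*(-5)) + 23*(-1*(-5))) = 40580/(529 + 414 + 18*5 + 23*5) = 40580/(529 + 414 + 90 + 115) = 40580/1148 = 40580*(1/1148) = 10145/287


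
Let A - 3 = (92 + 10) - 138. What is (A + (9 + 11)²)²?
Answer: 134689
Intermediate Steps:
A = -33 (A = 3 + ((92 + 10) - 138) = 3 + (102 - 138) = 3 - 36 = -33)
(A + (9 + 11)²)² = (-33 + (9 + 11)²)² = (-33 + 20²)² = (-33 + 400)² = 367² = 134689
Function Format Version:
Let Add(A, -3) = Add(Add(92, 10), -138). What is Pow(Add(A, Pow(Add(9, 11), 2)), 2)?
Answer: 134689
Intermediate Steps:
A = -33 (A = Add(3, Add(Add(92, 10), -138)) = Add(3, Add(102, -138)) = Add(3, -36) = -33)
Pow(Add(A, Pow(Add(9, 11), 2)), 2) = Pow(Add(-33, Pow(Add(9, 11), 2)), 2) = Pow(Add(-33, Pow(20, 2)), 2) = Pow(Add(-33, 400), 2) = Pow(367, 2) = 134689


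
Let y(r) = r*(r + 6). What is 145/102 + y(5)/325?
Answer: 10547/6630 ≈ 1.5908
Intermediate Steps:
y(r) = r*(6 + r)
145/102 + y(5)/325 = 145/102 + (5*(6 + 5))/325 = 145*(1/102) + (5*11)*(1/325) = 145/102 + 55*(1/325) = 145/102 + 11/65 = 10547/6630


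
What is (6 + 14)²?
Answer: 400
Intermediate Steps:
(6 + 14)² = 20² = 400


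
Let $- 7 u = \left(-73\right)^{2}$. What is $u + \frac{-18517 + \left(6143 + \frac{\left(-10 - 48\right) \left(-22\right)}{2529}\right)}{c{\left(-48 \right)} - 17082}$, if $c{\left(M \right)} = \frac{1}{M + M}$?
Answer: $- \frac{7359869016251}{9676890573} \approx -760.56$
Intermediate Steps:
$c{\left(M \right)} = \frac{1}{2 M}$
$u = - \frac{5329}{7}$ ($u = - \frac{\left(-73\right)^{2}}{7} = \left(- \frac{1}{7}\right) 5329 = - \frac{5329}{7} \approx -761.29$)
$u + \frac{-18517 + \left(6143 + \frac{\left(-10 - 48\right) \left(-22\right)}{2529}\right)}{c{\left(-48 \right)} - 17082} = - \frac{5329}{7} + \frac{-18517 + \left(6143 + \frac{\left(-10 - 48\right) \left(-22\right)}{2529}\right)}{\frac{1}{2 \left(-48\right)} - 17082} = - \frac{5329}{7} + \frac{-18517 + \left(6143 + \left(-58\right) \left(-22\right) \frac{1}{2529}\right)}{\frac{1}{2} \left(- \frac{1}{48}\right) - 17082} = - \frac{5329}{7} + \frac{-18517 + \left(6143 + 1276 \cdot \frac{1}{2529}\right)}{- \frac{1}{96} - 17082} = - \frac{5329}{7} + \frac{-18517 + \left(6143 + \frac{1276}{2529}\right)}{- \frac{1639873}{96}} = - \frac{5329}{7} + \left(-18517 + \frac{15536923}{2529}\right) \left(- \frac{96}{1639873}\right) = - \frac{5329}{7} - - \frac{1001362240}{1382412939} = - \frac{5329}{7} + \frac{1001362240}{1382412939} = - \frac{7359869016251}{9676890573}$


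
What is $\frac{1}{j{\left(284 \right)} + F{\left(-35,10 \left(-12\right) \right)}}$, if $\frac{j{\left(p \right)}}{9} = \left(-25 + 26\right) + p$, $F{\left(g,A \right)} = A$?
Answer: $\frac{1}{2445} \approx 0.000409$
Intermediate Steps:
$j{\left(p \right)} = 9 + 9 p$ ($j{\left(p \right)} = 9 \left(\left(-25 + 26\right) + p\right) = 9 \left(1 + p\right) = 9 + 9 p$)
$\frac{1}{j{\left(284 \right)} + F{\left(-35,10 \left(-12\right) \right)}} = \frac{1}{\left(9 + 9 \cdot 284\right) + 10 \left(-12\right)} = \frac{1}{\left(9 + 2556\right) - 120} = \frac{1}{2565 - 120} = \frac{1}{2445}$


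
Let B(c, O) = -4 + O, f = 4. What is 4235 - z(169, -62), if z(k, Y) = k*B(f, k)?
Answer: -23650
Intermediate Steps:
z(k, Y) = k*(-4 + k)
4235 - z(169, -62) = 4235 - 169*(-4 + 169) = 4235 - 169*165 = 4235 - 1*27885 = 4235 - 27885 = -23650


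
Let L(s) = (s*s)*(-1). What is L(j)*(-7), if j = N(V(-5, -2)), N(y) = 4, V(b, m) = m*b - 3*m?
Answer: 112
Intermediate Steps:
V(b, m) = -3*m + b*m (V(b, m) = b*m - 3*m = -3*m + b*m)
j = 4
L(s) = -s² (L(s) = s²*(-1) = -s²)
L(j)*(-7) = -1*4²*(-7) = -1*16*(-7) = -16*(-7) = 112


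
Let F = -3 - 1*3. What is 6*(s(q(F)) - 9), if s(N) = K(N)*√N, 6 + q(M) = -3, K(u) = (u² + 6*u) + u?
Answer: -54 + 324*I ≈ -54.0 + 324.0*I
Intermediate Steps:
F = -6 (F = -3 - 3 = -6)
K(u) = u² + 7*u
q(M) = -9 (q(M) = -6 - 3 = -9)
s(N) = N^(3/2)*(7 + N) (s(N) = (N*(7 + N))*√N = N^(3/2)*(7 + N))
6*(s(q(F)) - 9) = 6*((-9)^(3/2)*(7 - 9) - 9) = 6*(-27*I*(-2) - 9) = 6*(54*I - 9) = 6*(-9 + 54*I) = -54 + 324*I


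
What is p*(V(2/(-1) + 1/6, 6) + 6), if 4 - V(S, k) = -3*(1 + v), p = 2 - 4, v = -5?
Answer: 4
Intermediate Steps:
p = -2
V(S, k) = -8 (V(S, k) = 4 - (-3)*(1 - 5) = 4 - (-3)*(-4) = 4 - 1*12 = 4 - 12 = -8)
p*(V(2/(-1) + 1/6, 6) + 6) = -2*(-8 + 6) = -2*(-2) = 4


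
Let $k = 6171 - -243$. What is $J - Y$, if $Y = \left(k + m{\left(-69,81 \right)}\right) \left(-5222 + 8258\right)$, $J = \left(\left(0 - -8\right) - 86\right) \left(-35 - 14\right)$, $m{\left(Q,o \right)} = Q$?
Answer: $-19259598$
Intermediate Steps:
$k = 6414$ ($k = 6171 + 243 = 6414$)
$J = 3822$ ($J = \left(\left(0 + 8\right) - 86\right) \left(-35 - 14\right) = \left(8 - 86\right) \left(-49\right) = \left(-78\right) \left(-49\right) = 3822$)
$Y = 19263420$ ($Y = \left(6414 - 69\right) \left(-5222 + 8258\right) = 6345 \cdot 3036 = 19263420$)
$J - Y = 3822 - 19263420 = -19259598$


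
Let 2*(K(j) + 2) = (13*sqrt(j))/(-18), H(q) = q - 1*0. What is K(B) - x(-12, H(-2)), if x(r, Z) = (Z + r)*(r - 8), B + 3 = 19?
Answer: -2551/9 ≈ -283.44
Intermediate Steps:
H(q) = q (H(q) = q + 0 = q)
B = 16 (B = -3 + 19 = 16)
K(j) = -2 - 13*sqrt(j)/36 (K(j) = -2 + ((13*sqrt(j))/(-18))/2 = -2 + ((13*sqrt(j))*(-1/18))/2 = -2 + (-13*sqrt(j)/18)/2 = -2 - 13*sqrt(j)/36)
x(r, Z) = (-8 + r)*(Z + r) (x(r, Z) = (Z + r)*(-8 + r) = (-8 + r)*(Z + r))
K(B) - x(-12, H(-2)) = (-2 - 13*sqrt(16)/36) - ((-12)**2 - 8*(-2) - 8*(-12) - 2*(-12)) = (-2 - 13/36*4) - (144 + 16 + 96 + 24) = (-2 - 13/9) - 1*280 = -31/9 - 280 = -2551/9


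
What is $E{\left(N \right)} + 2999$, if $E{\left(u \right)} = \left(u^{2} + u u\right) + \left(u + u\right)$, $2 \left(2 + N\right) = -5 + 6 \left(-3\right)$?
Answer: $\frac{6673}{2} \approx 3336.5$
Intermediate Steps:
$N = - \frac{27}{2}$ ($N = -2 + \frac{-5 + 6 \left(-3\right)}{2} = -2 + \frac{-5 - 18}{2} = -2 + \frac{1}{2} \left(-23\right) = -2 - \frac{23}{2} = - \frac{27}{2} \approx -13.5$)
$E{\left(u \right)} = 2 u + 2 u^{2}$ ($E{\left(u \right)} = \left(u^{2} + u^{2}\right) + 2 u = 2 u^{2} + 2 u = 2 u + 2 u^{2}$)
$E{\left(N \right)} + 2999 = 2 \left(- \frac{27}{2}\right) \left(1 - \frac{27}{2}\right) + 2999 = 2 \left(- \frac{27}{2}\right) \left(- \frac{25}{2}\right) + 2999 = \frac{675}{2} + 2999 = \frac{6673}{2}$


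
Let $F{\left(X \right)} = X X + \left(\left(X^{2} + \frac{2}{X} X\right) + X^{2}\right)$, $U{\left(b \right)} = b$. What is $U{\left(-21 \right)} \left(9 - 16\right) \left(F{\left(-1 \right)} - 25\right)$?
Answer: $-2940$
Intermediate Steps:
$F{\left(X \right)} = 2 + 3 X^{2}$ ($F{\left(X \right)} = X^{2} + \left(\left(X^{2} + 2\right) + X^{2}\right) = X^{2} + \left(\left(2 + X^{2}\right) + X^{2}\right) = X^{2} + \left(2 + 2 X^{2}\right) = 2 + 3 X^{2}$)
$U{\left(-21 \right)} \left(9 - 16\right) \left(F{\left(-1 \right)} - 25\right) = - 21 \left(9 - 16\right) \left(\left(2 + 3 \left(-1\right)^{2}\right) - 25\right) = - 21 \left(- 7 \left(\left(2 + 3 \cdot 1\right) - 25\right)\right) = - 21 \left(- 7 \left(\left(2 + 3\right) - 25\right)\right) = - 21 \left(- 7 \left(5 - 25\right)\right) = - 21 \left(\left(-7\right) \left(-20\right)\right) = \left(-21\right) 140 = -2940$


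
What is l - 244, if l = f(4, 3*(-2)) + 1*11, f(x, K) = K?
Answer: -239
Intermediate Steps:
l = 5 (l = 3*(-2) + 1*11 = -6 + 11 = 5)
l - 244 = 5 - 244 = -239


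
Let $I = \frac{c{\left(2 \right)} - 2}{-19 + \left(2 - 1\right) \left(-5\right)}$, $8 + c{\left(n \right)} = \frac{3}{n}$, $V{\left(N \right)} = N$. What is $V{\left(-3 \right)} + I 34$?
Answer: $\frac{217}{24} \approx 9.0417$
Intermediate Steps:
$c{\left(n \right)} = -8 + \frac{3}{n}$
$I = \frac{17}{48}$ ($I = \frac{\left(-8 + \frac{3}{2}\right) - 2}{-19 + \left(2 - 1\right) \left(-5\right)} = \frac{\left(-8 + 3 \cdot \frac{1}{2}\right) - 2}{-19 + 1 \left(-5\right)} = \frac{\left(-8 + \frac{3}{2}\right) - 2}{-19 - 5} = \frac{- \frac{13}{2} - 2}{-24} = \left(- \frac{17}{2}\right) \left(- \frac{1}{24}\right) = \frac{17}{48} \approx 0.35417$)
$V{\left(-3 \right)} + I 34 = -3 + \frac{17}{48} \cdot 34 = -3 + \frac{289}{24} = \frac{217}{24}$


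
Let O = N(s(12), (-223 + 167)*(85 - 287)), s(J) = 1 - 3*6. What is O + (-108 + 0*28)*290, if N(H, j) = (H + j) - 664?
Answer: -20689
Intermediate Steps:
s(J) = -17 (s(J) = 1 - 18 = -17)
N(H, j) = -664 + H + j
O = 10631 (O = -664 - 17 + (-223 + 167)*(85 - 287) = -664 - 17 - 56*(-202) = -664 - 17 + 11312 = 10631)
O + (-108 + 0*28)*290 = 10631 + (-108 + 0*28)*290 = 10631 + (-108 + 0)*290 = 10631 - 108*290 = 10631 - 31320 = -20689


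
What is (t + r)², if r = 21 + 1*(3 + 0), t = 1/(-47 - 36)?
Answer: 3964081/6889 ≈ 575.42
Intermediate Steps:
t = -1/83 (t = 1/(-83) = -1/83 ≈ -0.012048)
r = 24 (r = 21 + 1*3 = 21 + 3 = 24)
(t + r)² = (-1/83 + 24)² = (1991/83)² = 3964081/6889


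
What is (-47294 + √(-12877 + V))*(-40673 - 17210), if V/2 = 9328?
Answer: 2737518602 - 57883*√5779 ≈ 2.7331e+9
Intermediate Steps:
V = 18656 (V = 2*9328 = 18656)
(-47294 + √(-12877 + V))*(-40673 - 17210) = (-47294 + √(-12877 + 18656))*(-40673 - 17210) = (-47294 + √5779)*(-57883) = 2737518602 - 57883*√5779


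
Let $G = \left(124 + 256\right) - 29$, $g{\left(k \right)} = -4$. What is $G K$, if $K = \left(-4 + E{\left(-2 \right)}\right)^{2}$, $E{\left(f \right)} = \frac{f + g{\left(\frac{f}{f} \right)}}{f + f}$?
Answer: $\frac{8775}{4} \approx 2193.8$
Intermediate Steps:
$E{\left(f \right)} = \frac{-4 + f}{2 f}$ ($E{\left(f \right)} = \frac{f - 4}{f + f} = \frac{-4 + f}{2 f}$)
$G = 351$ ($G = 380 - 29 = 351$)
$K = \frac{25}{4}$ ($K = \left(-4 + \frac{-4 - 2}{2 \left(-2\right)}\right)^{2} = \left(-4 + \frac{1}{2} \left(- \frac{1}{2}\right) \left(-6\right)\right)^{2} = \left(-4 + \frac{3}{2}\right)^{2} = \left(- \frac{5}{2}\right)^{2} = \frac{25}{4} \approx 6.25$)
$G K = 351 \cdot \frac{25}{4} = \frac{8775}{4}$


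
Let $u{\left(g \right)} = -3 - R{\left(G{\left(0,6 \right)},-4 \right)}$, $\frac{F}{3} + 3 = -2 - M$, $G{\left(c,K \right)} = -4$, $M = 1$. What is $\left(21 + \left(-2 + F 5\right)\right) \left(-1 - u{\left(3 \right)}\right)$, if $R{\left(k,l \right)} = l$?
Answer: $142$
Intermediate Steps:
$F = -18$ ($F = -9 + 3 \left(-2 - 1\right) = -9 + 3 \left(-3\right) = -9 - 9 = -18$)
$u{\left(g \right)} = 1$ ($u{\left(g \right)} = -3 - -4 = -3 + 4 = 1$)
$\left(21 + \left(-2 + F 5\right)\right) \left(-1 - u{\left(3 \right)}\right) = \left(21 - 92\right) \left(-1 - 1\right) = \left(21 - 92\right) \left(-2\right) = \left(-71\right) \left(-2\right) = 142$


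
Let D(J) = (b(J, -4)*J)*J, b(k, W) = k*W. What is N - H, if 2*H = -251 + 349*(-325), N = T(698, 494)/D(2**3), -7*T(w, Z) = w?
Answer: 407415133/7168 ≈ 56838.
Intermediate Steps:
b(k, W) = W*k
D(J) = -4*J**3 (D(J) = ((-4*J)*J)*J = (-4*J**2)*J = -4*J**3)
T(w, Z) = -w/7
N = 349/7168 (N = (-1/7*698)/((-4*(2**3)**3)) = -698/(7*((-4*8**3))) = -698/(7*((-4*512))) = -698/7/(-2048) = -698/7*(-1/2048) = 349/7168 ≈ 0.048689)
H = -56838 (H = (-251 + 349*(-325))/2 = (-251 - 113425)/2 = (1/2)*(-113676) = -56838)
N - H = 349/7168 - 1*(-56838) = 349/7168 + 56838 = 407415133/7168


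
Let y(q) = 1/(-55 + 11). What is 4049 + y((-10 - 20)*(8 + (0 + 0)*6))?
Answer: 178155/44 ≈ 4049.0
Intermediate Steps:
y(q) = -1/44 (y(q) = 1/(-44) = -1/44)
4049 + y((-10 - 20)*(8 + (0 + 0)*6)) = 4049 - 1/44 = 178155/44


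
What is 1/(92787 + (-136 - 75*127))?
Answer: 1/83126 ≈ 1.2030e-5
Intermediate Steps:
1/(92787 + (-136 - 75*127)) = 1/(92787 + (-136 - 9525)) = 1/(92787 - 9661) = 1/83126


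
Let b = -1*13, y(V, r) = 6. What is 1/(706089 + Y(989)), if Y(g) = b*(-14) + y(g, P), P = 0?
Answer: 1/706277 ≈ 1.4159e-6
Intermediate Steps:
b = -13
Y(g) = 188 (Y(g) = -13*(-14) + 6 = 182 + 6 = 188)
1/(706089 + Y(989)) = 1/(706089 + 188) = 1/706277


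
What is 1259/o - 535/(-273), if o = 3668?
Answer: 47063/20436 ≈ 2.3029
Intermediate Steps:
1259/o - 535/(-273) = 1259/3668 - 535/(-273) = 1259*(1/3668) - 535*(-1/273) = 1259/3668 + 535/273 = 47063/20436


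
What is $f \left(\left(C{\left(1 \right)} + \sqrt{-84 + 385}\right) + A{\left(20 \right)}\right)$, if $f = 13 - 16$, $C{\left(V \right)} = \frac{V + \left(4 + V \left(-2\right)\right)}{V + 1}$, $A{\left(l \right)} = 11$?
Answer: $- \frac{75}{2} - 3 \sqrt{301} \approx -89.548$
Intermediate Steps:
$C{\left(V \right)} = \frac{4 - V}{1 + V}$ ($C{\left(V \right)} = \frac{V - \left(-4 + 2 V\right)}{1 + V} = \frac{4 - V}{1 + V}$)
$f = -3$
$f \left(\left(C{\left(1 \right)} + \sqrt{-84 + 385}\right) + A{\left(20 \right)}\right) = - 3 \left(\left(\frac{4 - 1}{1 + 1} + \sqrt{-84 + 385}\right) + 11\right) = - 3 \left(\left(\frac{4 - 1}{2} + \sqrt{301}\right) + 11\right) = - 3 \left(\left(\frac{1}{2} \cdot 3 + \sqrt{301}\right) + 11\right) = - 3 \left(\left(\frac{3}{2} + \sqrt{301}\right) + 11\right) = - 3 \left(\frac{25}{2} + \sqrt{301}\right) = - \frac{75}{2} - 3 \sqrt{301}$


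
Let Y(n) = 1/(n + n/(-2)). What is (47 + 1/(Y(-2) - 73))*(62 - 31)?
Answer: 107787/74 ≈ 1456.6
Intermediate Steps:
Y(n) = 2/n (Y(n) = 1/(n + n*(-½)) = 1/(n - n/2) = 1/(n/2) = 2/n)
(47 + 1/(Y(-2) - 73))*(62 - 31) = (47 + 1/(2/(-2) - 73))*(62 - 31) = (47 + 1/(2*(-½) - 73))*31 = (47 + 1/(-1 - 73))*31 = (47 + 1/(-74))*31 = (47 - 1/74)*31 = (3477/74)*31 = 107787/74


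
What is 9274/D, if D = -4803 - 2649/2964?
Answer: -9162712/4746247 ≈ -1.9305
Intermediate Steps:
D = -4746247/988 (D = -4803 - 2649/2964 = -4803 - 1*883/988 = -4803 - 883/988 = -4746247/988 ≈ -4803.9)
9274/D = 9274/(-4746247/988) = 9274*(-988/4746247) = -9162712/4746247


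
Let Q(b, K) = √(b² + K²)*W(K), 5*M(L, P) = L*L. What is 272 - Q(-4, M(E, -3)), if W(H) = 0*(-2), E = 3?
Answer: 272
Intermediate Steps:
W(H) = 0
M(L, P) = L²/5 (M(L, P) = (L*L)/5 = L²/5)
Q(b, K) = 0 (Q(b, K) = √(b² + K²)*0 = √(K² + b²)*0 = 0)
272 - Q(-4, M(E, -3)) = 272 - 1*0 = 272 + 0 = 272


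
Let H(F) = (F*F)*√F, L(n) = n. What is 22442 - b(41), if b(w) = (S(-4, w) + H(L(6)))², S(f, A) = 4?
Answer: 14650 - 288*√6 ≈ 13945.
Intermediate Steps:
H(F) = F^(5/2) (H(F) = F²*√F = F^(5/2))
b(w) = (4 + 36*√6)² (b(w) = (4 + 6^(5/2))² = (4 + 36*√6)²)
22442 - b(41) = 22442 - (7792 + 288*√6) = 22442 + (-7792 - 288*√6) = 14650 - 288*√6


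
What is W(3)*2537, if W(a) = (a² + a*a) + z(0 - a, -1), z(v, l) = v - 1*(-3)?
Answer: 45666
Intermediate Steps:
z(v, l) = 3 + v (z(v, l) = v + 3 = 3 + v)
W(a) = 3 - a + 2*a² (W(a) = (a² + a*a) + (3 + (0 - a)) = (a² + a²) + (3 - a) = 2*a² + (3 - a) = 3 - a + 2*a²)
W(3)*2537 = (3 - 1*3 + 2*3²)*2537 = (3 - 3 + 2*9)*2537 = (3 - 3 + 18)*2537 = 18*2537 = 45666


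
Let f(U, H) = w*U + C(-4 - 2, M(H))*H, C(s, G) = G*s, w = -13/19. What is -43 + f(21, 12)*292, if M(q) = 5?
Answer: -2077813/19 ≈ -1.0936e+5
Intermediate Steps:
w = -13/19 (w = -13*1/19 = -13/19 ≈ -0.68421)
f(U, H) = -30*H - 13*U/19 (f(U, H) = -13*U/19 + (5*(-4 - 2))*H = -13*U/19 + (5*(-6))*H = -13*U/19 - 30*H = -30*H - 13*U/19)
-43 + f(21, 12)*292 = -43 + (-30*12 - 13/19*21)*292 = -43 + (-360 - 273/19)*292 = -43 - 7113/19*292 = -43 - 2076996/19 = -2077813/19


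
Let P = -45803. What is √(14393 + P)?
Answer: 3*I*√3490 ≈ 177.23*I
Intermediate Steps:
√(14393 + P) = √(14393 - 45803) = √(-31410) = 3*I*√3490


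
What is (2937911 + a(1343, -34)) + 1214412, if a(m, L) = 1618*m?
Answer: 6325297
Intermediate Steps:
(2937911 + a(1343, -34)) + 1214412 = (2937911 + 1618*1343) + 1214412 = (2937911 + 2172974) + 1214412 = 5110885 + 1214412 = 6325297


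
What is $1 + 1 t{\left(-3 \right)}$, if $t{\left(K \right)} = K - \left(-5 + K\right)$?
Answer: $6$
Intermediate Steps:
$t{\left(K \right)} = 5$
$1 + 1 t{\left(-3 \right)} = 1 + 1 \cdot 5 = 1 + 5 = 6$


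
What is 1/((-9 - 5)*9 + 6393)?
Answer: 1/6267 ≈ 0.00015957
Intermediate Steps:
1/((-9 - 5)*9 + 6393) = 1/(-14*9 + 6393) = 1/(-126 + 6393) = 1/6267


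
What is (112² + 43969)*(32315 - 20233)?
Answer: 682790066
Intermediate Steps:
(112² + 43969)*(32315 - 20233) = (12544 + 43969)*12082 = 56513*12082 = 682790066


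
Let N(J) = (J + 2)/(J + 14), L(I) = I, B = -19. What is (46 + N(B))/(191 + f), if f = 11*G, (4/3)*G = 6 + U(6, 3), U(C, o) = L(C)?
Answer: 247/1450 ≈ 0.17034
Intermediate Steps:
U(C, o) = C
N(J) = (2 + J)/(14 + J)
G = 9 (G = 3*(6 + 6)/4 = (3/4)*12 = 9)
f = 99 (f = 11*9 = 99)
(46 + N(B))/(191 + f) = (46 + (2 - 19)/(14 - 19))/(191 + 99) = (46 - 17/(-5))/290 = (46 - 1/5*(-17))*(1/290) = (46 + 17/5)*(1/290) = (247/5)*(1/290) = 247/1450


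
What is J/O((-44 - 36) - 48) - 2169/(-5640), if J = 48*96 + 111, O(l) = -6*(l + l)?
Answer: 415927/120320 ≈ 3.4568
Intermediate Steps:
O(l) = -12*l
J = 4719 (J = 4608 + 111 = 4719)
J/O((-44 - 36) - 48) - 2169/(-5640) = 4719/((-12*((-44 - 36) - 48))) - 2169/(-5640) = 4719/((-12*(-80 - 48))) - 2169*(-1/5640) = 4719/((-12*(-128))) + 723/1880 = 4719/1536 + 723/1880 = 4719*(1/1536) + 723/1880 = 1573/512 + 723/1880 = 415927/120320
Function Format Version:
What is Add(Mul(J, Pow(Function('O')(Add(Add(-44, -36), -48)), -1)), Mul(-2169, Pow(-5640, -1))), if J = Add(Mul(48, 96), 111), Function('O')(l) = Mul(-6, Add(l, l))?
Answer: Rational(415927, 120320) ≈ 3.4568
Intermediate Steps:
Function('O')(l) = Mul(-12, l) (Function('O')(l) = Mul(-6, Mul(2, l)) = Mul(-12, l))
J = 4719 (J = Add(4608, 111) = 4719)
Add(Mul(J, Pow(Function('O')(Add(Add(-44, -36), -48)), -1)), Mul(-2169, Pow(-5640, -1))) = Add(Mul(4719, Pow(Mul(-12, Add(Add(-44, -36), -48)), -1)), Mul(-2169, Pow(-5640, -1))) = Add(Mul(4719, Pow(Mul(-12, Add(-80, -48)), -1)), Mul(-2169, Rational(-1, 5640))) = Add(Mul(4719, Pow(Mul(-12, -128), -1)), Rational(723, 1880)) = Add(Mul(4719, Pow(1536, -1)), Rational(723, 1880)) = Add(Mul(4719, Rational(1, 1536)), Rational(723, 1880)) = Add(Rational(1573, 512), Rational(723, 1880)) = Rational(415927, 120320)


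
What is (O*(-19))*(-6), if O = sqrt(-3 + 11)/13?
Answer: 228*sqrt(2)/13 ≈ 24.803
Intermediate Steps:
O = 2*sqrt(2)/13 (O = sqrt(8)*(1/13) = (2*sqrt(2))*(1/13) = 2*sqrt(2)/13 ≈ 0.21757)
(O*(-19))*(-6) = ((2*sqrt(2)/13)*(-19))*(-6) = -38*sqrt(2)/13*(-6) = 228*sqrt(2)/13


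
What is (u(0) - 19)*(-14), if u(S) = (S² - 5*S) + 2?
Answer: 238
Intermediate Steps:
u(S) = 2 + S² - 5*S
(u(0) - 19)*(-14) = ((2 + 0² - 5*0) - 19)*(-14) = ((2 + 0 + 0) - 19)*(-14) = (2 - 19)*(-14) = -17*(-14) = 238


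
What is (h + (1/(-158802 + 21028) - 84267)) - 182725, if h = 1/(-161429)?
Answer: -5938094059828835/22240719046 ≈ -2.6699e+5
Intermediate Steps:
h = -1/161429 ≈ -6.1947e-6
(h + (1/(-158802 + 21028) - 84267)) - 182725 = (-1/161429 + (1/(-158802 + 21028) - 84267)) - 182725 = (-1/161429 + (1/(-137774) - 84267)) - 182725 = (-1/161429 + (-1/137774 - 84267)) - 182725 = (-1/161429 - 11609801659/137774) - 182725 = -1874158672148485/22240719046 - 182725 = -5938094059828835/22240719046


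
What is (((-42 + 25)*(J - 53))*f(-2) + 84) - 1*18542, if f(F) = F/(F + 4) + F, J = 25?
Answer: -19886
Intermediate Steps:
f(F) = F + F/(4 + F) (f(F) = F/(4 + F) + F = F + F/(4 + F))
(((-42 + 25)*(J - 53))*f(-2) + 84) - 1*18542 = (((-42 + 25)*(25 - 53))*(-2*(5 - 2)/(4 - 2)) + 84) - 1*18542 = ((-17*(-28))*(-2*3/2) + 84) - 18542 = (476*(-2*1/2*3) + 84) - 18542 = (476*(-3) + 84) - 18542 = (-1428 + 84) - 18542 = -1344 - 18542 = -19886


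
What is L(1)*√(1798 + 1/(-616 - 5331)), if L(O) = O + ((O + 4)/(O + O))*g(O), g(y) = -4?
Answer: -9*√63589516635/5947 ≈ -381.63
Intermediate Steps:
L(O) = O - 2*(4 + O)/O (L(O) = O + ((O + 4)/(O + O))*(-4) = O + ((4 + O)/((2*O)))*(-4) = O + ((4 + O)*(1/(2*O)))*(-4) = O + ((4 + O)/(2*O))*(-4) = O - 2*(4 + O)/O)
L(1)*√(1798 + 1/(-616 - 5331)) = (-2 + 1 - 8/1)*√(1798 + 1/(-616 - 5331)) = (-2 + 1 - 8*1)*√(1798 + 1/(-5947)) = (-2 + 1 - 8)*√(1798 - 1/5947) = -9*√63589516635/5947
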